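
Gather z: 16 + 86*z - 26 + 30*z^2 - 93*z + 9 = 30*z^2 - 7*z - 1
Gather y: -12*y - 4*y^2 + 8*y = -4*y^2 - 4*y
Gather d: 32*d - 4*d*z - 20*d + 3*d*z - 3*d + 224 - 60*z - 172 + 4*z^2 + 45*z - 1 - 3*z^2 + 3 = d*(9 - z) + z^2 - 15*z + 54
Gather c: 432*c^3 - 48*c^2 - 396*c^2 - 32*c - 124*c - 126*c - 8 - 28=432*c^3 - 444*c^2 - 282*c - 36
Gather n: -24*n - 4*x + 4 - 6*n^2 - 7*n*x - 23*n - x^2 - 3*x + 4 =-6*n^2 + n*(-7*x - 47) - x^2 - 7*x + 8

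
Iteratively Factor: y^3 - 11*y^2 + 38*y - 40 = (y - 2)*(y^2 - 9*y + 20) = (y - 5)*(y - 2)*(y - 4)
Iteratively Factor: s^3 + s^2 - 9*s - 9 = (s + 1)*(s^2 - 9) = (s + 1)*(s + 3)*(s - 3)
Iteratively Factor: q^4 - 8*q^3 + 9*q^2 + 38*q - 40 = (q - 5)*(q^3 - 3*q^2 - 6*q + 8) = (q - 5)*(q - 1)*(q^2 - 2*q - 8) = (q - 5)*(q - 1)*(q + 2)*(q - 4)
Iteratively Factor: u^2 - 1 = (u - 1)*(u + 1)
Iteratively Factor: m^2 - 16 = (m - 4)*(m + 4)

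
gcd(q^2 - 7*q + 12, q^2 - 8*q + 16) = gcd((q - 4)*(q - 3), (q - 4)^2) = q - 4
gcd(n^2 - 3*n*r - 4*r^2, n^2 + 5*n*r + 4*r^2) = n + r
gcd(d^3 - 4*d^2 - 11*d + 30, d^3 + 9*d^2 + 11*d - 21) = d + 3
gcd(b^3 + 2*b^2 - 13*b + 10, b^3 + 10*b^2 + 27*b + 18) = 1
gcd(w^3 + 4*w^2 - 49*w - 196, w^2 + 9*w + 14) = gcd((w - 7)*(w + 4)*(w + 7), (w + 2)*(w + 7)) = w + 7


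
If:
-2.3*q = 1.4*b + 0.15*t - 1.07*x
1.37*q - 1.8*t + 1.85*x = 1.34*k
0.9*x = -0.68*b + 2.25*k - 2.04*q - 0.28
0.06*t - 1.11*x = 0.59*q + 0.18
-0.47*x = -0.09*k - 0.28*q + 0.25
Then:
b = -0.76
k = 0.05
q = 0.31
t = -0.14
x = -0.34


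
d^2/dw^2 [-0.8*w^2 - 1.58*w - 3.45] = -1.60000000000000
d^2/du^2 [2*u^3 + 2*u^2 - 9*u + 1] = 12*u + 4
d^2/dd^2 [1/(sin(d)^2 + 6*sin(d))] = 2*(-2*sin(d) - 9 - 15/sin(d) + 18/sin(d)^2 + 36/sin(d)^3)/(sin(d) + 6)^3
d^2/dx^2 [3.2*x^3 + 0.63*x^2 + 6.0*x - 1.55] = 19.2*x + 1.26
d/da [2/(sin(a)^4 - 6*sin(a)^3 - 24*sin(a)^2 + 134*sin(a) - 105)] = 4*(-2*sin(a)^3 + 9*sin(a)^2 + 24*sin(a) - 67)*cos(a)/((sin(a) - 7)^2*(sin(a) - 3)^2*(sin(a) - 1)^2*(sin(a) + 5)^2)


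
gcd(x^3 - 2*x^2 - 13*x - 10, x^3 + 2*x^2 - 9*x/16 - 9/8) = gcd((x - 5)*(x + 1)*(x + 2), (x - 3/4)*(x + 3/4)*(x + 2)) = x + 2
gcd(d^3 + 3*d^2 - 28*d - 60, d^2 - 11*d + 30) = d - 5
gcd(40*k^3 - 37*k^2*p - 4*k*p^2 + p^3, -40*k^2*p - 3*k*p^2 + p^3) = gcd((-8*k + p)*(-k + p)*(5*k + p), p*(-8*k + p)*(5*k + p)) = -40*k^2 - 3*k*p + p^2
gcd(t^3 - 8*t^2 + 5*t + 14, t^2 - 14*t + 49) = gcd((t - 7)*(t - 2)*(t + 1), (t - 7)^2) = t - 7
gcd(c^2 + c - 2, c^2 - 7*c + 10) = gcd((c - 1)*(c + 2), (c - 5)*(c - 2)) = 1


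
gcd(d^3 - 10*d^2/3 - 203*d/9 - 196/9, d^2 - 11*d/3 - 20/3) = d + 4/3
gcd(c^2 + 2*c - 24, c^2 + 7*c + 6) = c + 6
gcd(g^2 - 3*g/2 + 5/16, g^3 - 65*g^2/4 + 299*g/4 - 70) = g - 5/4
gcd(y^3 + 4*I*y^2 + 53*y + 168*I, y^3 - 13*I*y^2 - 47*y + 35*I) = y - 7*I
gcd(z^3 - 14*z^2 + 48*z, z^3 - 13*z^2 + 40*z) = z^2 - 8*z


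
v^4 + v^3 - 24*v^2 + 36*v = v*(v - 3)*(v - 2)*(v + 6)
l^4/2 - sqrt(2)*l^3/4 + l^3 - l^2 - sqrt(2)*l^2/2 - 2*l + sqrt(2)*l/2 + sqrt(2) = (l/2 + sqrt(2)/2)*(l + 2)*(l - sqrt(2))*(l - sqrt(2)/2)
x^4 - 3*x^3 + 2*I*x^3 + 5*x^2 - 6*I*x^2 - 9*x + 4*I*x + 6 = (x - 2)*(x - 1)*(x - I)*(x + 3*I)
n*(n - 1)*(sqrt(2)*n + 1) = sqrt(2)*n^3 - sqrt(2)*n^2 + n^2 - n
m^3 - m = m*(m - 1)*(m + 1)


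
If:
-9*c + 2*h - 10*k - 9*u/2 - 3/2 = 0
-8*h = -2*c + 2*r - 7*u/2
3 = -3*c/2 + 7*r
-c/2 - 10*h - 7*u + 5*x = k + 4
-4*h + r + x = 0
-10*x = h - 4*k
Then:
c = 38485/11316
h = 265/11316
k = -30025/11316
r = 8731/7544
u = -2317/1886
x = -24073/22632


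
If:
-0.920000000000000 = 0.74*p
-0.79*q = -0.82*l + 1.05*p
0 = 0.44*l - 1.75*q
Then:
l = -2.10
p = -1.24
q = -0.53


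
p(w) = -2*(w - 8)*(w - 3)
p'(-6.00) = 46.00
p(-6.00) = -252.00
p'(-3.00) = 34.00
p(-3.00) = -132.00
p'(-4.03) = 38.12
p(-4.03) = -169.14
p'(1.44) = 16.24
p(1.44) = -20.47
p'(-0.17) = 22.68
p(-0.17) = -51.80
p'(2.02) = 13.92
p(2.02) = -11.72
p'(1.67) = 15.32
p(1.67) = -16.84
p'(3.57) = 7.72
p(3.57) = 5.05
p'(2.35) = 12.60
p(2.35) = -7.34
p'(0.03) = 21.88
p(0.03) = -47.34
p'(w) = 22 - 4*w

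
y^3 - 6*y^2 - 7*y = y*(y - 7)*(y + 1)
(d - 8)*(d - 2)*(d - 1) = d^3 - 11*d^2 + 26*d - 16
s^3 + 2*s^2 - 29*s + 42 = (s - 3)*(s - 2)*(s + 7)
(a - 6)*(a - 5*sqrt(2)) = a^2 - 5*sqrt(2)*a - 6*a + 30*sqrt(2)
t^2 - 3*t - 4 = (t - 4)*(t + 1)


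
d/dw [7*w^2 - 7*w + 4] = 14*w - 7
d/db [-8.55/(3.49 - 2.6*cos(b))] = 22.23*sin(b)/(2.6*cos(b) - 3.49)^2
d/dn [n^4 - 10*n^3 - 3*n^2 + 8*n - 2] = 4*n^3 - 30*n^2 - 6*n + 8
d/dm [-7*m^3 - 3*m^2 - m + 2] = -21*m^2 - 6*m - 1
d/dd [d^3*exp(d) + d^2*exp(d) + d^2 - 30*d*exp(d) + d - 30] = d^3*exp(d) + 4*d^2*exp(d) - 28*d*exp(d) + 2*d - 30*exp(d) + 1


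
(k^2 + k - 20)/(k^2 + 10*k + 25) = (k - 4)/(k + 5)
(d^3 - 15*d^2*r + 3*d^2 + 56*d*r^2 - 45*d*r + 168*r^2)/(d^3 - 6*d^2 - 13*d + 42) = (d^2 - 15*d*r + 56*r^2)/(d^2 - 9*d + 14)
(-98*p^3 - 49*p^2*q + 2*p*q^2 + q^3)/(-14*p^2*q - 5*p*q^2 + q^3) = (7*p + q)/q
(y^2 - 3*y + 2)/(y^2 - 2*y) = (y - 1)/y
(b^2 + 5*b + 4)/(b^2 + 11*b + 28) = (b + 1)/(b + 7)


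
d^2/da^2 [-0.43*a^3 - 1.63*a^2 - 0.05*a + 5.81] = -2.58*a - 3.26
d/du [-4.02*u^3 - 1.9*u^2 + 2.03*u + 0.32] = -12.06*u^2 - 3.8*u + 2.03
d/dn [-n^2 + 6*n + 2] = 6 - 2*n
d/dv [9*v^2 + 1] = 18*v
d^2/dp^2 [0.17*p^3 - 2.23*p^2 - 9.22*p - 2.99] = 1.02*p - 4.46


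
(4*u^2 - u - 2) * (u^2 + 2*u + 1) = 4*u^4 + 7*u^3 - 5*u - 2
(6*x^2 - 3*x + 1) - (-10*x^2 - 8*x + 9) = 16*x^2 + 5*x - 8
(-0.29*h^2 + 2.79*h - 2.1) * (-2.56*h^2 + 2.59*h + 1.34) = 0.7424*h^4 - 7.8935*h^3 + 12.2135*h^2 - 1.7004*h - 2.814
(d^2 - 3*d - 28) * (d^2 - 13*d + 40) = d^4 - 16*d^3 + 51*d^2 + 244*d - 1120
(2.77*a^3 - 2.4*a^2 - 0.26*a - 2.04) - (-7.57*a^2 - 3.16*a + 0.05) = 2.77*a^3 + 5.17*a^2 + 2.9*a - 2.09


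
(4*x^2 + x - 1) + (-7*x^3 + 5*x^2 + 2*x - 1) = -7*x^3 + 9*x^2 + 3*x - 2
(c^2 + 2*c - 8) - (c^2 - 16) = 2*c + 8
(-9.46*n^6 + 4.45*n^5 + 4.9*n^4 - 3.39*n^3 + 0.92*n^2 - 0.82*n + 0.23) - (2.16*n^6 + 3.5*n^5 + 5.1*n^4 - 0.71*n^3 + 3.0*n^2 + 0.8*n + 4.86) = -11.62*n^6 + 0.95*n^5 - 0.199999999999999*n^4 - 2.68*n^3 - 2.08*n^2 - 1.62*n - 4.63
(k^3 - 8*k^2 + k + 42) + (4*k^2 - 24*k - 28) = k^3 - 4*k^2 - 23*k + 14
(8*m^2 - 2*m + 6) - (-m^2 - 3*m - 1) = 9*m^2 + m + 7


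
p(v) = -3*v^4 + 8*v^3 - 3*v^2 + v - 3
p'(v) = -12*v^3 + 24*v^2 - 6*v + 1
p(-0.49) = -5.32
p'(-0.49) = 11.11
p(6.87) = -4226.42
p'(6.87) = -2798.41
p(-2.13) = -157.80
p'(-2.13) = 238.63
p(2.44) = -8.54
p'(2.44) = -45.08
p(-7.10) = -10648.12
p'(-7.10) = 5548.37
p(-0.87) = -13.13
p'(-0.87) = 32.29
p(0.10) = -2.92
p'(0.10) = 0.63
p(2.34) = -4.53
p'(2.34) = -35.38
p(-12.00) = -76479.00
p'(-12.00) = 24265.00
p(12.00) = -48807.00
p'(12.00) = -17351.00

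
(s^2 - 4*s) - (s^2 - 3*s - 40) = 40 - s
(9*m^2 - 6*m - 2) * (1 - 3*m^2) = -27*m^4 + 18*m^3 + 15*m^2 - 6*m - 2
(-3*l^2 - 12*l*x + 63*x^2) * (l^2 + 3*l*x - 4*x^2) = -3*l^4 - 21*l^3*x + 39*l^2*x^2 + 237*l*x^3 - 252*x^4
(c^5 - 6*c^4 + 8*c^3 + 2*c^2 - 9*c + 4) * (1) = c^5 - 6*c^4 + 8*c^3 + 2*c^2 - 9*c + 4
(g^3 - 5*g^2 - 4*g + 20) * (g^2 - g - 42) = g^5 - 6*g^4 - 41*g^3 + 234*g^2 + 148*g - 840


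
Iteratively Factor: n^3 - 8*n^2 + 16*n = (n - 4)*(n^2 - 4*n) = n*(n - 4)*(n - 4)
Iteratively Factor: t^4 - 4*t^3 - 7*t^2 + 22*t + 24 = (t + 1)*(t^3 - 5*t^2 - 2*t + 24) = (t - 4)*(t + 1)*(t^2 - t - 6) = (t - 4)*(t + 1)*(t + 2)*(t - 3)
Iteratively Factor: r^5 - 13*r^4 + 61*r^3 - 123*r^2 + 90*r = (r - 3)*(r^4 - 10*r^3 + 31*r^2 - 30*r) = (r - 5)*(r - 3)*(r^3 - 5*r^2 + 6*r) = r*(r - 5)*(r - 3)*(r^2 - 5*r + 6) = r*(r - 5)*(r - 3)*(r - 2)*(r - 3)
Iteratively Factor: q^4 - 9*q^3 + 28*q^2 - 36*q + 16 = (q - 2)*(q^3 - 7*q^2 + 14*q - 8) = (q - 4)*(q - 2)*(q^2 - 3*q + 2) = (q - 4)*(q - 2)^2*(q - 1)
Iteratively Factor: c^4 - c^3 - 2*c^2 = (c - 2)*(c^3 + c^2) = c*(c - 2)*(c^2 + c) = c*(c - 2)*(c + 1)*(c)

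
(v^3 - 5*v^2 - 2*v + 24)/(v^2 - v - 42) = (-v^3 + 5*v^2 + 2*v - 24)/(-v^2 + v + 42)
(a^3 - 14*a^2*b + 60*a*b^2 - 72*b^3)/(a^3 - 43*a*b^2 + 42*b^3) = (a^2 - 8*a*b + 12*b^2)/(a^2 + 6*a*b - 7*b^2)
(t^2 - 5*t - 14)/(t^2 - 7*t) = (t + 2)/t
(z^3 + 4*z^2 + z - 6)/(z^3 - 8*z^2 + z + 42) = (z^2 + 2*z - 3)/(z^2 - 10*z + 21)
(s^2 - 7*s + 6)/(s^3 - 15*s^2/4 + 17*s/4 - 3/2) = 4*(s - 6)/(4*s^2 - 11*s + 6)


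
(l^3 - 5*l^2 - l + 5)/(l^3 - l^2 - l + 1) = (l - 5)/(l - 1)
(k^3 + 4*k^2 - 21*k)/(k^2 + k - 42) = k*(k - 3)/(k - 6)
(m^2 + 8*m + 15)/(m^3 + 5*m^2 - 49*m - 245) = (m + 3)/(m^2 - 49)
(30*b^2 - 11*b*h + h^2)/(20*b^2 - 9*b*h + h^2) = (6*b - h)/(4*b - h)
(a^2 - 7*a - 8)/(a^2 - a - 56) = (a + 1)/(a + 7)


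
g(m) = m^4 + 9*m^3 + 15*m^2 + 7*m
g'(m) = 4*m^3 + 27*m^2 + 30*m + 7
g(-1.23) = -0.38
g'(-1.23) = 3.50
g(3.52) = 756.55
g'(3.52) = 621.60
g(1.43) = 71.18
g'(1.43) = 116.81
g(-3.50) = -76.56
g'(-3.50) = 61.25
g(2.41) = 263.70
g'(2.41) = 292.11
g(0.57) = 10.64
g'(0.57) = 33.61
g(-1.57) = -2.77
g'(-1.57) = 10.97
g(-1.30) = -0.67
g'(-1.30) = 4.84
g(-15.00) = 23520.00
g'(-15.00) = -7868.00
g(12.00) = 38532.00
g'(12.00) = 11167.00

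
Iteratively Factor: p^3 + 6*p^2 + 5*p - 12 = (p + 4)*(p^2 + 2*p - 3) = (p - 1)*(p + 4)*(p + 3)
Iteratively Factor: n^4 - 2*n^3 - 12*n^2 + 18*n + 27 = (n + 3)*(n^3 - 5*n^2 + 3*n + 9) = (n - 3)*(n + 3)*(n^2 - 2*n - 3) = (n - 3)^2*(n + 3)*(n + 1)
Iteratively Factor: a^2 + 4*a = (a)*(a + 4)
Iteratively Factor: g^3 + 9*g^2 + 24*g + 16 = (g + 4)*(g^2 + 5*g + 4) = (g + 4)^2*(g + 1)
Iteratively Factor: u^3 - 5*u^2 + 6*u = (u)*(u^2 - 5*u + 6) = u*(u - 3)*(u - 2)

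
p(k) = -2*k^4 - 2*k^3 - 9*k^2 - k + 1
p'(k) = -8*k^3 - 6*k^2 - 18*k - 1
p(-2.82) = -149.38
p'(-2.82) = 181.45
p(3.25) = -389.10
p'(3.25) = -397.50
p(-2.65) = -120.96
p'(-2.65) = 153.44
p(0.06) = 0.91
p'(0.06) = -2.10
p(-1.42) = -18.13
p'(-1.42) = 35.37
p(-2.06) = -53.67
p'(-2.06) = 80.55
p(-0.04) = 1.03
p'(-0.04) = -0.29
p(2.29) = -127.51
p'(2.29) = -169.76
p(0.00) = 1.00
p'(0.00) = -1.00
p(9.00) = -15317.00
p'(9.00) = -6481.00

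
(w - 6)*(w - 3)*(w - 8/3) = w^3 - 35*w^2/3 + 42*w - 48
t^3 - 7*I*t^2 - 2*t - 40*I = (t - 5*I)*(t - 4*I)*(t + 2*I)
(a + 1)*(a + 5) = a^2 + 6*a + 5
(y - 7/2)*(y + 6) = y^2 + 5*y/2 - 21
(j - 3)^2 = j^2 - 6*j + 9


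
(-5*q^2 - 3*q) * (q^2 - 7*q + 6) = -5*q^4 + 32*q^3 - 9*q^2 - 18*q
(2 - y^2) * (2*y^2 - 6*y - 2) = -2*y^4 + 6*y^3 + 6*y^2 - 12*y - 4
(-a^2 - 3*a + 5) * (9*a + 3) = -9*a^3 - 30*a^2 + 36*a + 15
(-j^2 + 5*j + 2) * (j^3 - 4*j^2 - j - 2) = -j^5 + 9*j^4 - 17*j^3 - 11*j^2 - 12*j - 4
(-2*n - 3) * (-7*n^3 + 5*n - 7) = 14*n^4 + 21*n^3 - 10*n^2 - n + 21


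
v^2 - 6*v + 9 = (v - 3)^2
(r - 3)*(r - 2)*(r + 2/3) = r^3 - 13*r^2/3 + 8*r/3 + 4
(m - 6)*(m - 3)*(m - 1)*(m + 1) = m^4 - 9*m^3 + 17*m^2 + 9*m - 18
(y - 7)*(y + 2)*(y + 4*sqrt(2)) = y^3 - 5*y^2 + 4*sqrt(2)*y^2 - 20*sqrt(2)*y - 14*y - 56*sqrt(2)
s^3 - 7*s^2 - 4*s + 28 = (s - 7)*(s - 2)*(s + 2)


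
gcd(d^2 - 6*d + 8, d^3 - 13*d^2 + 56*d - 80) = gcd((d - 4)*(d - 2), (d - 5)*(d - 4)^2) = d - 4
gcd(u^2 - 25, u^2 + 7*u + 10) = u + 5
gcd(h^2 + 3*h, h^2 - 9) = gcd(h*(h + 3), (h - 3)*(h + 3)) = h + 3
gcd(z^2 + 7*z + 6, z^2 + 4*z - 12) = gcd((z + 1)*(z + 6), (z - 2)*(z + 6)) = z + 6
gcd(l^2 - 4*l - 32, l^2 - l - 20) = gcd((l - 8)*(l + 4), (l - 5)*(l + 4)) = l + 4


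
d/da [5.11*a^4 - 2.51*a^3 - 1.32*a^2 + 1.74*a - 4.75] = 20.44*a^3 - 7.53*a^2 - 2.64*a + 1.74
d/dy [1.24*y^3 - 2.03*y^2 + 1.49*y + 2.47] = 3.72*y^2 - 4.06*y + 1.49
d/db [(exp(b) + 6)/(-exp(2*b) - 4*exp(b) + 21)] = (2*(exp(b) + 2)*(exp(b) + 6) - exp(2*b) - 4*exp(b) + 21)*exp(b)/(exp(2*b) + 4*exp(b) - 21)^2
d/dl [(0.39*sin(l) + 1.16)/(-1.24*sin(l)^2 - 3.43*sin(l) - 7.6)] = (0.4836*sin(l)^2 + 2.8768*sin(l) + 1.0148)*cos(l)/(1.5376*sin(l)^4 + 8.5064*sin(l)^3 + 30.6129*sin(l)^2 + 52.136*sin(l) + 57.76)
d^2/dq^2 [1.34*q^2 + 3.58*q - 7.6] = 2.68000000000000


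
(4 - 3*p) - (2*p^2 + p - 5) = -2*p^2 - 4*p + 9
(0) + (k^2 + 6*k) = k^2 + 6*k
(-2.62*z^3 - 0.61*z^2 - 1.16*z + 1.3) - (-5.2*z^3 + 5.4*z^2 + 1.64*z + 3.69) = 2.58*z^3 - 6.01*z^2 - 2.8*z - 2.39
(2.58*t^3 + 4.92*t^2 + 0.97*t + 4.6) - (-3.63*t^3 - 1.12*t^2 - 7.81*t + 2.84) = 6.21*t^3 + 6.04*t^2 + 8.78*t + 1.76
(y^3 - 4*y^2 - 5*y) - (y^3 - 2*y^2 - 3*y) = -2*y^2 - 2*y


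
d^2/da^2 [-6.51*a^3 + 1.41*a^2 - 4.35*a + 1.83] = 2.82 - 39.06*a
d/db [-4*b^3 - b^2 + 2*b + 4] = -12*b^2 - 2*b + 2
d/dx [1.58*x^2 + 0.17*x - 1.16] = 3.16*x + 0.17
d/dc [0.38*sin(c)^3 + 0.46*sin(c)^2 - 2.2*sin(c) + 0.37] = (1.14*sin(c)^2 + 0.92*sin(c) - 2.2)*cos(c)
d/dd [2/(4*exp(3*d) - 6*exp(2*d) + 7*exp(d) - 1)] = (-24*exp(2*d) + 24*exp(d) - 14)*exp(d)/(4*exp(3*d) - 6*exp(2*d) + 7*exp(d) - 1)^2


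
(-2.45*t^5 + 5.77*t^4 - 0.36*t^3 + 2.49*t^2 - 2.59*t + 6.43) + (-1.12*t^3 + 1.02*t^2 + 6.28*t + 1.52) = -2.45*t^5 + 5.77*t^4 - 1.48*t^3 + 3.51*t^2 + 3.69*t + 7.95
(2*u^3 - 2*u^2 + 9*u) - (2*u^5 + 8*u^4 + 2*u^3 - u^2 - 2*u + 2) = -2*u^5 - 8*u^4 - u^2 + 11*u - 2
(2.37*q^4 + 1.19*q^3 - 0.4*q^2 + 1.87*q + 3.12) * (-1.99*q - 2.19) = -4.7163*q^5 - 7.5584*q^4 - 1.8101*q^3 - 2.8453*q^2 - 10.3041*q - 6.8328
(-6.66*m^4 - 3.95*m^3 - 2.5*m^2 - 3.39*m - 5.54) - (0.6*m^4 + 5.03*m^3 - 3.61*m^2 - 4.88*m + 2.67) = -7.26*m^4 - 8.98*m^3 + 1.11*m^2 + 1.49*m - 8.21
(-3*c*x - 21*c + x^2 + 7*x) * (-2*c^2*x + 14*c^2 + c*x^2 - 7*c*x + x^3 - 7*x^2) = 6*c^3*x^2 - 294*c^3 - 5*c^2*x^3 + 245*c^2*x - 2*c*x^4 + 98*c*x^2 + x^5 - 49*x^3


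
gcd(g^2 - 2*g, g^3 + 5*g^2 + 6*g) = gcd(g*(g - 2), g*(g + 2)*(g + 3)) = g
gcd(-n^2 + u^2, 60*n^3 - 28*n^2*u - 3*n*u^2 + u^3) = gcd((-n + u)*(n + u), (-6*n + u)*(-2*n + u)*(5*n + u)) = 1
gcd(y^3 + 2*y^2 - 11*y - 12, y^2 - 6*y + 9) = y - 3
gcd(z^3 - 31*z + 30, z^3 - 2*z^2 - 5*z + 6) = z - 1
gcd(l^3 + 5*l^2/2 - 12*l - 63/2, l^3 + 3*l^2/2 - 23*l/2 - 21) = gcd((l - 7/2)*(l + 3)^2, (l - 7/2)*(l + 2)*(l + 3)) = l^2 - l/2 - 21/2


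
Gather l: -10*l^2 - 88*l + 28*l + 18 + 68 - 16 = -10*l^2 - 60*l + 70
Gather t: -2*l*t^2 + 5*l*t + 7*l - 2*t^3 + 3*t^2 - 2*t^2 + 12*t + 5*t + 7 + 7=7*l - 2*t^3 + t^2*(1 - 2*l) + t*(5*l + 17) + 14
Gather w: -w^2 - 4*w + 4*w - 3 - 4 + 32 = 25 - w^2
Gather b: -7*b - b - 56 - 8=-8*b - 64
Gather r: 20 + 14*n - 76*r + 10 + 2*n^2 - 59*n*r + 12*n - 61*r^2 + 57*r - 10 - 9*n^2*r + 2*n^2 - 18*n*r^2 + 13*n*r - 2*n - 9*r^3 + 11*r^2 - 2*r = 4*n^2 + 24*n - 9*r^3 + r^2*(-18*n - 50) + r*(-9*n^2 - 46*n - 21) + 20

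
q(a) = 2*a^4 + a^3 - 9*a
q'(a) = 8*a^3 + 3*a^2 - 9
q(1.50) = 0.00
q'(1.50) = 24.75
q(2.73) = 106.87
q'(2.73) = 176.13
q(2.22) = 39.54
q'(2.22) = 93.31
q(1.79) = 10.16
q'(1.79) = 46.50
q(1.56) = 1.60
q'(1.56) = 28.67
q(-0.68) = 6.23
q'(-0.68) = -10.13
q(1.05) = -5.86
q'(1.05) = 3.57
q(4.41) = 802.53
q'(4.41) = 735.47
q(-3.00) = 162.00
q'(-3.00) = -198.00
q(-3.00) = 162.00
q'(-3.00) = -198.00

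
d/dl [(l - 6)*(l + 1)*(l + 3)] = 3*l^2 - 4*l - 21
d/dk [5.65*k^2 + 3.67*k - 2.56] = 11.3*k + 3.67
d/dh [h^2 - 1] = 2*h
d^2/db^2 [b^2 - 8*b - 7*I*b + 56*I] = 2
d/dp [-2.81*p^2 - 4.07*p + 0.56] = -5.62*p - 4.07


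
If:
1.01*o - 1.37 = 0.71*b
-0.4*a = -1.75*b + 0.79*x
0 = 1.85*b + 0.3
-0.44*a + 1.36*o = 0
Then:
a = 3.84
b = -0.16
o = 1.24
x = -2.30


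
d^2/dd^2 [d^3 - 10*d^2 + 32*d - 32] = 6*d - 20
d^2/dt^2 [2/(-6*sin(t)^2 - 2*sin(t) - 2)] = (36*sin(t)^4 + 9*sin(t)^3 - 65*sin(t)^2 - 19*sin(t) + 4)/(3*sin(t)^2 + sin(t) + 1)^3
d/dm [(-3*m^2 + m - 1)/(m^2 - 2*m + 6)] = (5*m^2 - 34*m + 4)/(m^4 - 4*m^3 + 16*m^2 - 24*m + 36)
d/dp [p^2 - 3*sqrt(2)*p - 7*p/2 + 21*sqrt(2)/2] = 2*p - 3*sqrt(2) - 7/2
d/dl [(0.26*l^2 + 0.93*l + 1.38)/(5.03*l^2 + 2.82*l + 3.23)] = (-3.9447*l^2 - 12.2032*l - 0.887699999999999)/(25.3009*l^4 + 28.3692*l^3 + 40.4462*l^2 + 18.2172*l + 10.4329)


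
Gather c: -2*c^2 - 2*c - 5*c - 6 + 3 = -2*c^2 - 7*c - 3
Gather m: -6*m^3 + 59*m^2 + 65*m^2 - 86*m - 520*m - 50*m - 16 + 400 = -6*m^3 + 124*m^2 - 656*m + 384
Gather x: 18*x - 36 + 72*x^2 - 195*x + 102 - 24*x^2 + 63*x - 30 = 48*x^2 - 114*x + 36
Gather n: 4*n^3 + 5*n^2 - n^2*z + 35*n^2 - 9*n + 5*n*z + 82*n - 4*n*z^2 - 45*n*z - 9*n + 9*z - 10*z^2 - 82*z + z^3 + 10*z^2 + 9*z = 4*n^3 + n^2*(40 - z) + n*(-4*z^2 - 40*z + 64) + z^3 - 64*z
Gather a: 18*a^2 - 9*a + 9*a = 18*a^2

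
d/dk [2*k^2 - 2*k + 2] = 4*k - 2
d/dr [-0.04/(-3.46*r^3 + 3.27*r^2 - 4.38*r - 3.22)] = (-0.4152*r^2 + 0.2616*r - 0.1752)/(3.46*r^3 - 3.27*r^2 + 4.38*r + 3.22)^2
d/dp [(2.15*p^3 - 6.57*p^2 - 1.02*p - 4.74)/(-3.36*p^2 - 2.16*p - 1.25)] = (-7.224*p^4 - 9.288*p^3 + 2.7015*p^2 - 15.4278*p - 8.9634)/(11.2896*p^4 + 14.5152*p^3 + 13.0656*p^2 + 5.4*p + 1.5625)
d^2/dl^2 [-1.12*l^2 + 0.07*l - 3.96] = -2.24000000000000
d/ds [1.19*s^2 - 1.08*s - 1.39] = 2.38*s - 1.08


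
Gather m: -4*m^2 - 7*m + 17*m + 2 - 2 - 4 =-4*m^2 + 10*m - 4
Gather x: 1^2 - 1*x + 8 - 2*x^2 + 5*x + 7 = -2*x^2 + 4*x + 16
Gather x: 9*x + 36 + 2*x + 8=11*x + 44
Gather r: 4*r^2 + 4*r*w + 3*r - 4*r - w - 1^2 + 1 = 4*r^2 + r*(4*w - 1) - w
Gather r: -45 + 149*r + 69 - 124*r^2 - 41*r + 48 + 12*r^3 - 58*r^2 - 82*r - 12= 12*r^3 - 182*r^2 + 26*r + 60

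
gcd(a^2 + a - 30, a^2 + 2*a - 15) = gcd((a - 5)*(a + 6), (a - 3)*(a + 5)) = 1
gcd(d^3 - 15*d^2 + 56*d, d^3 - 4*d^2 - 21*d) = d^2 - 7*d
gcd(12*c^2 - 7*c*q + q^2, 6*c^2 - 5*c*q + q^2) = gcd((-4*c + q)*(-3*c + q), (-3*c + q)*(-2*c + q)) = -3*c + q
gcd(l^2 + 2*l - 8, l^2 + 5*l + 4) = l + 4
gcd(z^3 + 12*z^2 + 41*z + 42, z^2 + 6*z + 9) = z + 3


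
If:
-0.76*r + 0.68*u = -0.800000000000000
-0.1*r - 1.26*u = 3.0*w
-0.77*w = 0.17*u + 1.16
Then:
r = 6.80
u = 6.42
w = -2.92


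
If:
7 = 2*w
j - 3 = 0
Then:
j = 3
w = 7/2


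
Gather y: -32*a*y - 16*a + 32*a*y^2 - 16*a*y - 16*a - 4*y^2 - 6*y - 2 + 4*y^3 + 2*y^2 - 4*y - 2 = -32*a + 4*y^3 + y^2*(32*a - 2) + y*(-48*a - 10) - 4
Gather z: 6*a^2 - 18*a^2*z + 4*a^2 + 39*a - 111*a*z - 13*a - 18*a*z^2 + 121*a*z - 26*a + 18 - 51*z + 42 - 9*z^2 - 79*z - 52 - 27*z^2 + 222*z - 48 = 10*a^2 + z^2*(-18*a - 36) + z*(-18*a^2 + 10*a + 92) - 40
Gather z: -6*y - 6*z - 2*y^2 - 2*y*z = -2*y^2 - 6*y + z*(-2*y - 6)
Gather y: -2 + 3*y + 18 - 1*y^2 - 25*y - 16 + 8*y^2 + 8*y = 7*y^2 - 14*y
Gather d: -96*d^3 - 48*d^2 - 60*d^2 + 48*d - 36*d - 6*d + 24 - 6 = -96*d^3 - 108*d^2 + 6*d + 18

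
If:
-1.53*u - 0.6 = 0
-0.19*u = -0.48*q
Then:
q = -0.16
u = -0.39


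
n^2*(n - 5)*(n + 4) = n^4 - n^3 - 20*n^2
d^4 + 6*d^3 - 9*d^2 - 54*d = d*(d - 3)*(d + 3)*(d + 6)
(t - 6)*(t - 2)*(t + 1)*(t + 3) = t^4 - 4*t^3 - 17*t^2 + 24*t + 36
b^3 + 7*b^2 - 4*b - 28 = (b - 2)*(b + 2)*(b + 7)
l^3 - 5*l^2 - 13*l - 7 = (l - 7)*(l + 1)^2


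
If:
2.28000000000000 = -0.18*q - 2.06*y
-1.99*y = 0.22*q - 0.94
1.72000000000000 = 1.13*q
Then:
No Solution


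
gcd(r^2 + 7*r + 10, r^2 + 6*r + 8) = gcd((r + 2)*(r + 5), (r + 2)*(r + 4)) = r + 2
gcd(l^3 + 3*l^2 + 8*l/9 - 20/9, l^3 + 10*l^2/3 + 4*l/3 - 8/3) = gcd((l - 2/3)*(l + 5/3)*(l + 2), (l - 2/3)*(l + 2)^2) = l^2 + 4*l/3 - 4/3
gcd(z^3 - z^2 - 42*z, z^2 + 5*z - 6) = z + 6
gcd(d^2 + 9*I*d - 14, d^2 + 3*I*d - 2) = d + 2*I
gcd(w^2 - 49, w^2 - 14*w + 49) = w - 7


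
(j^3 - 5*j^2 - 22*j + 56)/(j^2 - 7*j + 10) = (j^2 - 3*j - 28)/(j - 5)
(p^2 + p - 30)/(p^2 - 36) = (p - 5)/(p - 6)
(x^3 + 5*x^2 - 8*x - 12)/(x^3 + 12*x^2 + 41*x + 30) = (x - 2)/(x + 5)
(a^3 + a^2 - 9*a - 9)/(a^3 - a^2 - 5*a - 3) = (a + 3)/(a + 1)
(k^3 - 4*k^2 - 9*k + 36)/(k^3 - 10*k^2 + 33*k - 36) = (k + 3)/(k - 3)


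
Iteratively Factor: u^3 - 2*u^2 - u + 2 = (u - 2)*(u^2 - 1) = (u - 2)*(u - 1)*(u + 1)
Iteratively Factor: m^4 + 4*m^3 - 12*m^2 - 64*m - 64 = (m + 2)*(m^3 + 2*m^2 - 16*m - 32) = (m - 4)*(m + 2)*(m^2 + 6*m + 8) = (m - 4)*(m + 2)*(m + 4)*(m + 2)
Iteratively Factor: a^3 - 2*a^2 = (a - 2)*(a^2) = a*(a - 2)*(a)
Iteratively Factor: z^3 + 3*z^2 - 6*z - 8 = (z + 1)*(z^2 + 2*z - 8) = (z + 1)*(z + 4)*(z - 2)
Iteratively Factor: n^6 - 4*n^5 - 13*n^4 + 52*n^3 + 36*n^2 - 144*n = (n + 2)*(n^5 - 6*n^4 - n^3 + 54*n^2 - 72*n) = (n - 3)*(n + 2)*(n^4 - 3*n^3 - 10*n^2 + 24*n) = (n - 4)*(n - 3)*(n + 2)*(n^3 + n^2 - 6*n) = (n - 4)*(n - 3)*(n - 2)*(n + 2)*(n^2 + 3*n) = (n - 4)*(n - 3)*(n - 2)*(n + 2)*(n + 3)*(n)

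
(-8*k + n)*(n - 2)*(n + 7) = -8*k*n^2 - 40*k*n + 112*k + n^3 + 5*n^2 - 14*n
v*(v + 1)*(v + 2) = v^3 + 3*v^2 + 2*v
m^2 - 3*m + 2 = (m - 2)*(m - 1)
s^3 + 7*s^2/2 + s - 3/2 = (s - 1/2)*(s + 1)*(s + 3)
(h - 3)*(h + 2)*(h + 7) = h^3 + 6*h^2 - 13*h - 42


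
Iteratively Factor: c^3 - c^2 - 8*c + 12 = (c - 2)*(c^2 + c - 6) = (c - 2)*(c + 3)*(c - 2)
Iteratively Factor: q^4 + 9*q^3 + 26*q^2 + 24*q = (q)*(q^3 + 9*q^2 + 26*q + 24) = q*(q + 3)*(q^2 + 6*q + 8) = q*(q + 2)*(q + 3)*(q + 4)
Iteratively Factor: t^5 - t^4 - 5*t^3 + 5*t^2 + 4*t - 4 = (t + 1)*(t^4 - 2*t^3 - 3*t^2 + 8*t - 4) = (t - 1)*(t + 1)*(t^3 - t^2 - 4*t + 4) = (t - 2)*(t - 1)*(t + 1)*(t^2 + t - 2) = (t - 2)*(t - 1)^2*(t + 1)*(t + 2)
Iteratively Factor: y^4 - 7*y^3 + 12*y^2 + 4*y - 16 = (y - 2)*(y^3 - 5*y^2 + 2*y + 8) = (y - 4)*(y - 2)*(y^2 - y - 2) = (y - 4)*(y - 2)^2*(y + 1)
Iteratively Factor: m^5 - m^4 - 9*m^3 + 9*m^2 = (m)*(m^4 - m^3 - 9*m^2 + 9*m) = m^2*(m^3 - m^2 - 9*m + 9) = m^2*(m - 3)*(m^2 + 2*m - 3) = m^2*(m - 3)*(m + 3)*(m - 1)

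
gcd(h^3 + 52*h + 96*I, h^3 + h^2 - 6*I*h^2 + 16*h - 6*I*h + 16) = h^2 - 6*I*h + 16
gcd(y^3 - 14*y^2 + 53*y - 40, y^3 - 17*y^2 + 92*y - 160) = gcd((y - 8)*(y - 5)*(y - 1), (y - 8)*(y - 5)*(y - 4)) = y^2 - 13*y + 40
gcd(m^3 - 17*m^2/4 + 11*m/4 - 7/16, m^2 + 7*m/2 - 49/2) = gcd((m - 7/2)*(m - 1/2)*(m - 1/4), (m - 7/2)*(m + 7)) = m - 7/2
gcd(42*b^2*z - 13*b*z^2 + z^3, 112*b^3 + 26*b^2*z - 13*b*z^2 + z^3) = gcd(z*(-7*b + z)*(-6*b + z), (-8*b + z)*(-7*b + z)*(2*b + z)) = -7*b + z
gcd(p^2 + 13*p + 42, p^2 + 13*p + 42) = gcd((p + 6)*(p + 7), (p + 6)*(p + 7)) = p^2 + 13*p + 42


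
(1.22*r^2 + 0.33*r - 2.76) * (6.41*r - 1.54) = 7.8202*r^3 + 0.2365*r^2 - 18.1998*r + 4.2504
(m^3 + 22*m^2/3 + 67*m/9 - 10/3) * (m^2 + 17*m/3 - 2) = m^5 + 13*m^4 + 47*m^3 + 653*m^2/27 - 304*m/9 + 20/3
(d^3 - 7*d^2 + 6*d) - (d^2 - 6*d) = d^3 - 8*d^2 + 12*d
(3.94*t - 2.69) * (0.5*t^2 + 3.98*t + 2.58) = 1.97*t^3 + 14.3362*t^2 - 0.540999999999999*t - 6.9402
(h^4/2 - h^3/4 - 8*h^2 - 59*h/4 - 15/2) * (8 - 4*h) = -2*h^5 + 5*h^4 + 30*h^3 - 5*h^2 - 88*h - 60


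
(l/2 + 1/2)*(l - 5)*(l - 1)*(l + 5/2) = l^4/2 - 5*l^3/4 - 27*l^2/4 + 5*l/4 + 25/4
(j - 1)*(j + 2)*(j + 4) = j^3 + 5*j^2 + 2*j - 8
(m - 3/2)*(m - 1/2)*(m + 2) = m^3 - 13*m/4 + 3/2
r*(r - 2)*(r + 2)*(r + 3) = r^4 + 3*r^3 - 4*r^2 - 12*r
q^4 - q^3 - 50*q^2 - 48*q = q*(q - 8)*(q + 1)*(q + 6)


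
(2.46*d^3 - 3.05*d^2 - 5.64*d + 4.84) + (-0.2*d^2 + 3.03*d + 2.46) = 2.46*d^3 - 3.25*d^2 - 2.61*d + 7.3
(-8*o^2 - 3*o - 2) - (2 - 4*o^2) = -4*o^2 - 3*o - 4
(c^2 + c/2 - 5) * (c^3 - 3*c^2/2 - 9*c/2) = c^5 - c^4 - 41*c^3/4 + 21*c^2/4 + 45*c/2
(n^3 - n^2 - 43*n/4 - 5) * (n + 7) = n^4 + 6*n^3 - 71*n^2/4 - 321*n/4 - 35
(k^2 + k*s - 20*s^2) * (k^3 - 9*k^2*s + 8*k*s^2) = k^5 - 8*k^4*s - 21*k^3*s^2 + 188*k^2*s^3 - 160*k*s^4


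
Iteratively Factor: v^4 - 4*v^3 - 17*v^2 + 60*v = (v)*(v^3 - 4*v^2 - 17*v + 60) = v*(v + 4)*(v^2 - 8*v + 15) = v*(v - 5)*(v + 4)*(v - 3)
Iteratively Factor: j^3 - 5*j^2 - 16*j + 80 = (j - 4)*(j^2 - j - 20) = (j - 4)*(j + 4)*(j - 5)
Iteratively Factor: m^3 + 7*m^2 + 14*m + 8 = (m + 1)*(m^2 + 6*m + 8) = (m + 1)*(m + 4)*(m + 2)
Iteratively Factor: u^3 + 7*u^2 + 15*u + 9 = (u + 3)*(u^2 + 4*u + 3) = (u + 3)^2*(u + 1)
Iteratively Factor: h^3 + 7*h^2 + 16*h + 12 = (h + 3)*(h^2 + 4*h + 4) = (h + 2)*(h + 3)*(h + 2)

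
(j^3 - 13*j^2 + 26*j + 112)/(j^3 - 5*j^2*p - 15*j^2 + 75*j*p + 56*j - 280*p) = (-j - 2)/(-j + 5*p)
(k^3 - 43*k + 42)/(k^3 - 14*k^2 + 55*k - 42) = (k + 7)/(k - 7)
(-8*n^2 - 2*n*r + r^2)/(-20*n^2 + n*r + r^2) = (2*n + r)/(5*n + r)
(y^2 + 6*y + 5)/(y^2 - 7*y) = (y^2 + 6*y + 5)/(y*(y - 7))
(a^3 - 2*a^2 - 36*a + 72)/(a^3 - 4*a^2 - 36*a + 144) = (a - 2)/(a - 4)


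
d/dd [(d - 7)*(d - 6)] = 2*d - 13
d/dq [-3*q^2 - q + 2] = -6*q - 1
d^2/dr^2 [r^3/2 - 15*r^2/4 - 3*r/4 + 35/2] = 3*r - 15/2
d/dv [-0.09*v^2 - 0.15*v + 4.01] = -0.18*v - 0.15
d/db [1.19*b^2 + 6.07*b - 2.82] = 2.38*b + 6.07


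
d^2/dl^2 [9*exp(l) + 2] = 9*exp(l)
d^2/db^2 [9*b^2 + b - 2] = 18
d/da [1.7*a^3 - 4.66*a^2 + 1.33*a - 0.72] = 5.1*a^2 - 9.32*a + 1.33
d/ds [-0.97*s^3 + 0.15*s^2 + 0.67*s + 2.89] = -2.91*s^2 + 0.3*s + 0.67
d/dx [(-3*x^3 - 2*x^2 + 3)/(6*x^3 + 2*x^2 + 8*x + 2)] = (3*x^4 - 24*x^3 - 44*x^2 - 10*x - 12)/(2*(9*x^6 + 6*x^5 + 25*x^4 + 14*x^3 + 18*x^2 + 8*x + 1))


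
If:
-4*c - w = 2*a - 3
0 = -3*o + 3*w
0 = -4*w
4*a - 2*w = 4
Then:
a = 1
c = 1/4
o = 0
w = 0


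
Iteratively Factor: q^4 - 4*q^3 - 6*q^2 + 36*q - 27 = (q - 1)*(q^3 - 3*q^2 - 9*q + 27) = (q - 1)*(q + 3)*(q^2 - 6*q + 9) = (q - 3)*(q - 1)*(q + 3)*(q - 3)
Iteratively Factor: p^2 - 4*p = (p)*(p - 4)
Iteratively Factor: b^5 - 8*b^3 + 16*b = (b - 2)*(b^4 + 2*b^3 - 4*b^2 - 8*b) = b*(b - 2)*(b^3 + 2*b^2 - 4*b - 8) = b*(b - 2)^2*(b^2 + 4*b + 4) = b*(b - 2)^2*(b + 2)*(b + 2)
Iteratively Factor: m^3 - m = (m + 1)*(m^2 - m) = (m - 1)*(m + 1)*(m)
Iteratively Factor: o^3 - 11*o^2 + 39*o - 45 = (o - 5)*(o^2 - 6*o + 9) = (o - 5)*(o - 3)*(o - 3)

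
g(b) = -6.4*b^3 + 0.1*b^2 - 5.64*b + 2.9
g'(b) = -19.2*b^2 + 0.2*b - 5.64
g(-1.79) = 50.02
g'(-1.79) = -67.52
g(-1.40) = 28.55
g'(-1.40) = -43.55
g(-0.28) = 4.63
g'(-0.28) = -7.20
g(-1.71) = 44.84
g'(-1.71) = -62.12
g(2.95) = -177.17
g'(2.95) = -172.14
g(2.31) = -88.48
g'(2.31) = -107.63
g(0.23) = 1.53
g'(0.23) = -6.61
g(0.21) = 1.66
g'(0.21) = -6.44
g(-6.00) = 1422.74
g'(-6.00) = -698.04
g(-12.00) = 11144.18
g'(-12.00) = -2772.84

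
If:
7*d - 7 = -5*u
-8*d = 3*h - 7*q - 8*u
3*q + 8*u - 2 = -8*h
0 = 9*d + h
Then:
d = 154/3029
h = -1386/3029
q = -386/233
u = 4025/3029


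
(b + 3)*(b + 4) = b^2 + 7*b + 12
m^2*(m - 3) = m^3 - 3*m^2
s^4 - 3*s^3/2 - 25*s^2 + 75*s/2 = s*(s - 5)*(s - 3/2)*(s + 5)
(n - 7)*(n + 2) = n^2 - 5*n - 14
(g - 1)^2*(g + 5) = g^3 + 3*g^2 - 9*g + 5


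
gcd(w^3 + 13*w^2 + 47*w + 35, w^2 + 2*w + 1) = w + 1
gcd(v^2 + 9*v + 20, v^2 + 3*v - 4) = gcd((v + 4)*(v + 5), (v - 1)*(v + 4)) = v + 4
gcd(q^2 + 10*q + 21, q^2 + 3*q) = q + 3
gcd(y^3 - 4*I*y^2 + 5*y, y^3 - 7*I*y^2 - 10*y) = y^2 - 5*I*y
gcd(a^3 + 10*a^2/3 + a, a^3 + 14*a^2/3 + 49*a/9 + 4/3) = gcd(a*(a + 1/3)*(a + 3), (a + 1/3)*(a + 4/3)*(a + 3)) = a^2 + 10*a/3 + 1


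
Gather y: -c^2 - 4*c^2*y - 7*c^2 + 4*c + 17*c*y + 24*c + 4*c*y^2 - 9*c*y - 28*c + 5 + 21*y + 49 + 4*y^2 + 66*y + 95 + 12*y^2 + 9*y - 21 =-8*c^2 + y^2*(4*c + 16) + y*(-4*c^2 + 8*c + 96) + 128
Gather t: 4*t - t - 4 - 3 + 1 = 3*t - 6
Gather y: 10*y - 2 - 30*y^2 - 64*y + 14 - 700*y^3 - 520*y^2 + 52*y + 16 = -700*y^3 - 550*y^2 - 2*y + 28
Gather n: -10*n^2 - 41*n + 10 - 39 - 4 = -10*n^2 - 41*n - 33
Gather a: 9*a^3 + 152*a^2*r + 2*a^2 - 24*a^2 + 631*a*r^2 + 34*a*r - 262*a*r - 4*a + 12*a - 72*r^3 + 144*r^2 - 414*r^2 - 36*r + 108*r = 9*a^3 + a^2*(152*r - 22) + a*(631*r^2 - 228*r + 8) - 72*r^3 - 270*r^2 + 72*r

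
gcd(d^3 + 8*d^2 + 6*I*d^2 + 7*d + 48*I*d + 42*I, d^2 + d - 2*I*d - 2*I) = d + 1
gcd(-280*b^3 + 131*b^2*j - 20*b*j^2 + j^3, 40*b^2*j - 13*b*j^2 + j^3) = 40*b^2 - 13*b*j + j^2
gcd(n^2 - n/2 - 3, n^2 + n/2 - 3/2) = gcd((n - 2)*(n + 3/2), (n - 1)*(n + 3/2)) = n + 3/2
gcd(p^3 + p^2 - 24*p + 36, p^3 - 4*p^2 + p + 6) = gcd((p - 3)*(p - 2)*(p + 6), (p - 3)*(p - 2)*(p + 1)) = p^2 - 5*p + 6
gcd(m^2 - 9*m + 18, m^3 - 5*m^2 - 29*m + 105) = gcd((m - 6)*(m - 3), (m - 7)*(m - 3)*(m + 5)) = m - 3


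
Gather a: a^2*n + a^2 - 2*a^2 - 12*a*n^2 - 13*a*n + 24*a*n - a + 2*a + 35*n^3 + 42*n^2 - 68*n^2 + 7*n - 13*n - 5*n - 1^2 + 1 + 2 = a^2*(n - 1) + a*(-12*n^2 + 11*n + 1) + 35*n^3 - 26*n^2 - 11*n + 2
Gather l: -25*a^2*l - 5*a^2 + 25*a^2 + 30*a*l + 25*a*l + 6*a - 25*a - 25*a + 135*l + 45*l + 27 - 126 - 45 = 20*a^2 - 44*a + l*(-25*a^2 + 55*a + 180) - 144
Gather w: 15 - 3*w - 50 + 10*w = 7*w - 35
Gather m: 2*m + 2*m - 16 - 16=4*m - 32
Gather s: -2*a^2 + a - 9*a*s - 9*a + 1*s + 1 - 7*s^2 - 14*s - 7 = -2*a^2 - 8*a - 7*s^2 + s*(-9*a - 13) - 6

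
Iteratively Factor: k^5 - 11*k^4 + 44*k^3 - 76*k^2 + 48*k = (k - 2)*(k^4 - 9*k^3 + 26*k^2 - 24*k) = (k - 3)*(k - 2)*(k^3 - 6*k^2 + 8*k) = (k - 4)*(k - 3)*(k - 2)*(k^2 - 2*k) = (k - 4)*(k - 3)*(k - 2)^2*(k)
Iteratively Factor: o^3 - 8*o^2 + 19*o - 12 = (o - 1)*(o^2 - 7*o + 12) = (o - 4)*(o - 1)*(o - 3)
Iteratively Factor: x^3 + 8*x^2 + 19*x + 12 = (x + 3)*(x^2 + 5*x + 4) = (x + 1)*(x + 3)*(x + 4)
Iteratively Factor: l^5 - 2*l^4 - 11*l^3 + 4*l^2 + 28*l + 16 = (l - 2)*(l^4 - 11*l^2 - 18*l - 8) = (l - 4)*(l - 2)*(l^3 + 4*l^2 + 5*l + 2) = (l - 4)*(l - 2)*(l + 1)*(l^2 + 3*l + 2) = (l - 4)*(l - 2)*(l + 1)*(l + 2)*(l + 1)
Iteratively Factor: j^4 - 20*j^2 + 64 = (j - 2)*(j^3 + 2*j^2 - 16*j - 32) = (j - 4)*(j - 2)*(j^2 + 6*j + 8) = (j - 4)*(j - 2)*(j + 2)*(j + 4)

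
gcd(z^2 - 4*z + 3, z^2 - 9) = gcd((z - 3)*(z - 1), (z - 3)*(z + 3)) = z - 3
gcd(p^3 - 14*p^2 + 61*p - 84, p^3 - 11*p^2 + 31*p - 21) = p^2 - 10*p + 21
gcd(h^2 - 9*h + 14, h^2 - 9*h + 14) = h^2 - 9*h + 14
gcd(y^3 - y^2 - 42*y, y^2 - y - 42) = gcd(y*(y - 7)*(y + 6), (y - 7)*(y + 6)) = y^2 - y - 42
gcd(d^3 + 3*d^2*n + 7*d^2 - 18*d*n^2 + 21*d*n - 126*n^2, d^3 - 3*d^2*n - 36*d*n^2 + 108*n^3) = d^2 + 3*d*n - 18*n^2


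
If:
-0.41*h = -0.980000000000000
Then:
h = 2.39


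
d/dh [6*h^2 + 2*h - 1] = 12*h + 2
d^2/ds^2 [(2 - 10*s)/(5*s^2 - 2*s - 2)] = 4*(5*s - 1)*(-75*s^2 + 30*s + 4*(5*s - 1)^2 + 30)/(-5*s^2 + 2*s + 2)^3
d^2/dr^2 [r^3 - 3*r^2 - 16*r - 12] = 6*r - 6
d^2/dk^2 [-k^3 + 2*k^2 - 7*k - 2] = 4 - 6*k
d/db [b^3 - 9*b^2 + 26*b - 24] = 3*b^2 - 18*b + 26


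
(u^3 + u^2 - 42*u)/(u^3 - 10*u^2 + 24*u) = (u + 7)/(u - 4)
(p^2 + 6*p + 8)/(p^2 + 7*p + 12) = (p + 2)/(p + 3)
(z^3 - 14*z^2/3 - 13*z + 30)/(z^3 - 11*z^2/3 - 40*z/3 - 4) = (3*z^2 + 4*z - 15)/(3*z^2 + 7*z + 2)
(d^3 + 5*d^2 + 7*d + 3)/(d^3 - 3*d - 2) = (d + 3)/(d - 2)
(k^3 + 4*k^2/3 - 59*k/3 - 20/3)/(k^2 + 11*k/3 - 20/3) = (3*k^2 - 11*k - 4)/(3*k - 4)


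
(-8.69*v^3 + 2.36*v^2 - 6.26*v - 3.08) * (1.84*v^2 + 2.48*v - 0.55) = -15.9896*v^5 - 17.2088*v^4 - 0.886099999999999*v^3 - 22.49*v^2 - 4.1954*v + 1.694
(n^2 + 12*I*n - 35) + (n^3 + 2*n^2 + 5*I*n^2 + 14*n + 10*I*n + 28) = n^3 + 3*n^2 + 5*I*n^2 + 14*n + 22*I*n - 7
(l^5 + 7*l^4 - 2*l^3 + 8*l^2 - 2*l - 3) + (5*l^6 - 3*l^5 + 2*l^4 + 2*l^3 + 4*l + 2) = 5*l^6 - 2*l^5 + 9*l^4 + 8*l^2 + 2*l - 1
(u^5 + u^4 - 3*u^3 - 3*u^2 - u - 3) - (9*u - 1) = u^5 + u^4 - 3*u^3 - 3*u^2 - 10*u - 2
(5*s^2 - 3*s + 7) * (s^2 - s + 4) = 5*s^4 - 8*s^3 + 30*s^2 - 19*s + 28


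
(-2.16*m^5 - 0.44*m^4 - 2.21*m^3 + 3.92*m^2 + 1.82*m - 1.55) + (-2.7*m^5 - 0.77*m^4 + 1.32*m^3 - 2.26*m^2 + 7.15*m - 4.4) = -4.86*m^5 - 1.21*m^4 - 0.89*m^3 + 1.66*m^2 + 8.97*m - 5.95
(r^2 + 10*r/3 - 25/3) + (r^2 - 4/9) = 2*r^2 + 10*r/3 - 79/9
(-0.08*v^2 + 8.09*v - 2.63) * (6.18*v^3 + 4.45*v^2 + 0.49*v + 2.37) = -0.4944*v^5 + 49.6402*v^4 + 19.7079*v^3 - 7.929*v^2 + 17.8846*v - 6.2331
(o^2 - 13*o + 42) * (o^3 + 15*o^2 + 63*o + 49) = o^5 + 2*o^4 - 90*o^3 - 140*o^2 + 2009*o + 2058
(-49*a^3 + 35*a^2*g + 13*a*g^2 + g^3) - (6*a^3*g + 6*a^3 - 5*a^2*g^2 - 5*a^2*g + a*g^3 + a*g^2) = -6*a^3*g - 55*a^3 + 5*a^2*g^2 + 40*a^2*g - a*g^3 + 12*a*g^2 + g^3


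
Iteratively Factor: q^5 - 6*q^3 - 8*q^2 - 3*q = (q)*(q^4 - 6*q^2 - 8*q - 3) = q*(q + 1)*(q^3 - q^2 - 5*q - 3) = q*(q - 3)*(q + 1)*(q^2 + 2*q + 1) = q*(q - 3)*(q + 1)^2*(q + 1)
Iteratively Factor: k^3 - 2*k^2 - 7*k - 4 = (k - 4)*(k^2 + 2*k + 1) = (k - 4)*(k + 1)*(k + 1)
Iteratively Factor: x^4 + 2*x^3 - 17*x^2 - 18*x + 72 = (x + 3)*(x^3 - x^2 - 14*x + 24) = (x + 3)*(x + 4)*(x^2 - 5*x + 6) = (x - 3)*(x + 3)*(x + 4)*(x - 2)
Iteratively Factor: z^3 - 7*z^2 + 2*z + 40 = (z - 5)*(z^2 - 2*z - 8) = (z - 5)*(z + 2)*(z - 4)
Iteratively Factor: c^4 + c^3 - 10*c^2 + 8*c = (c + 4)*(c^3 - 3*c^2 + 2*c) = c*(c + 4)*(c^2 - 3*c + 2) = c*(c - 1)*(c + 4)*(c - 2)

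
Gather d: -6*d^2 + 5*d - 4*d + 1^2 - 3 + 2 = -6*d^2 + d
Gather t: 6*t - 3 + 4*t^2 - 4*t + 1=4*t^2 + 2*t - 2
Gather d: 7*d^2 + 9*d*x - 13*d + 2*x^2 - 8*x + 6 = 7*d^2 + d*(9*x - 13) + 2*x^2 - 8*x + 6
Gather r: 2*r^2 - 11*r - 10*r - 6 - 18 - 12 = 2*r^2 - 21*r - 36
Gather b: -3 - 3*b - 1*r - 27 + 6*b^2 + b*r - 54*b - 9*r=6*b^2 + b*(r - 57) - 10*r - 30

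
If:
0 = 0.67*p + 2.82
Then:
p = -4.21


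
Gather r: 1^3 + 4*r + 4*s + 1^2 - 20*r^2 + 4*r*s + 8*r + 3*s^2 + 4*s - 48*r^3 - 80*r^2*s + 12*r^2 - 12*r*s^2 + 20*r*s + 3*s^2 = -48*r^3 + r^2*(-80*s - 8) + r*(-12*s^2 + 24*s + 12) + 6*s^2 + 8*s + 2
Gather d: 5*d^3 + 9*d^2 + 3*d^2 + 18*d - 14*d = 5*d^3 + 12*d^2 + 4*d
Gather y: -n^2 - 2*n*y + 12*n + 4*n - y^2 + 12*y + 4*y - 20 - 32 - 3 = -n^2 + 16*n - y^2 + y*(16 - 2*n) - 55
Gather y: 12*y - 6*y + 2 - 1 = 6*y + 1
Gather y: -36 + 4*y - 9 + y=5*y - 45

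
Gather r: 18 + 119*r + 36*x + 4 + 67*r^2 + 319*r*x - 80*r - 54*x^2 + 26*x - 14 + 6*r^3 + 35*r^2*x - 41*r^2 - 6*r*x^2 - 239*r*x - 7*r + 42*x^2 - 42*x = 6*r^3 + r^2*(35*x + 26) + r*(-6*x^2 + 80*x + 32) - 12*x^2 + 20*x + 8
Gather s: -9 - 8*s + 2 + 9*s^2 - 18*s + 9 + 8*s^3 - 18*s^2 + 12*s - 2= 8*s^3 - 9*s^2 - 14*s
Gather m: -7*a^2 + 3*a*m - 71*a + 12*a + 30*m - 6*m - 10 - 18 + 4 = -7*a^2 - 59*a + m*(3*a + 24) - 24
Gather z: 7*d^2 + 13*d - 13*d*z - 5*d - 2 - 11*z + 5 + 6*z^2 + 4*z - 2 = 7*d^2 + 8*d + 6*z^2 + z*(-13*d - 7) + 1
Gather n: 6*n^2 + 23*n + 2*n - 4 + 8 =6*n^2 + 25*n + 4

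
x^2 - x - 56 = (x - 8)*(x + 7)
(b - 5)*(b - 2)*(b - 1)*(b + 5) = b^4 - 3*b^3 - 23*b^2 + 75*b - 50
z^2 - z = z*(z - 1)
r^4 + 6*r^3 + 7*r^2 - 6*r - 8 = (r - 1)*(r + 1)*(r + 2)*(r + 4)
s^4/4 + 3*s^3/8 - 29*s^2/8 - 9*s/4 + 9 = (s/4 + 1)*(s - 3)*(s - 3/2)*(s + 2)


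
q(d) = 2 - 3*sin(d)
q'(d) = -3*cos(d)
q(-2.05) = 4.66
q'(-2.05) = 1.38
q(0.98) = -0.49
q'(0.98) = -1.67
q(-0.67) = 3.86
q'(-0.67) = -2.35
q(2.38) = -0.07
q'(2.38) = 2.17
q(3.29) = 2.44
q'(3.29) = 2.97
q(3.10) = 1.88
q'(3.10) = 3.00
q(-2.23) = 4.37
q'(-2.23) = 1.84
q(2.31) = -0.22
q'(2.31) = 2.02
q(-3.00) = 2.42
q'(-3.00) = 2.97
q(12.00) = 3.61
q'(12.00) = -2.53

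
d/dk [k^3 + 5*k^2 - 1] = k*(3*k + 10)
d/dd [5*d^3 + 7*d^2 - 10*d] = 15*d^2 + 14*d - 10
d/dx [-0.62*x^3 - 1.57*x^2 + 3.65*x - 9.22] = -1.86*x^2 - 3.14*x + 3.65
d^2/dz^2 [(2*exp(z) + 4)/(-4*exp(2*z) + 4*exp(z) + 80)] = (-exp(4*z) - 9*exp(3*z) - 114*exp(2*z) - 142*exp(z) - 360)*exp(z)/(2*(exp(6*z) - 3*exp(5*z) - 57*exp(4*z) + 119*exp(3*z) + 1140*exp(2*z) - 1200*exp(z) - 8000))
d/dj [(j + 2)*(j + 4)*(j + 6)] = 3*j^2 + 24*j + 44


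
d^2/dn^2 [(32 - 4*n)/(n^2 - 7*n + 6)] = 8*(-(n - 8)*(2*n - 7)^2 + 3*(n - 5)*(n^2 - 7*n + 6))/(n^2 - 7*n + 6)^3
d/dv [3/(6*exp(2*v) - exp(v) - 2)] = (3 - 36*exp(v))*exp(v)/(-6*exp(2*v) + exp(v) + 2)^2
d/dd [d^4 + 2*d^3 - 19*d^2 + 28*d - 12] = 4*d^3 + 6*d^2 - 38*d + 28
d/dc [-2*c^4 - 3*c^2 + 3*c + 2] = -8*c^3 - 6*c + 3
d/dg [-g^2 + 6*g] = 6 - 2*g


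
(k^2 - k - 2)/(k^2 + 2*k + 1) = (k - 2)/(k + 1)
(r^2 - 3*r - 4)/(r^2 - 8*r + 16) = (r + 1)/(r - 4)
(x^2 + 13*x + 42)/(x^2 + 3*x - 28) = (x + 6)/(x - 4)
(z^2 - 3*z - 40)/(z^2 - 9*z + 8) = (z + 5)/(z - 1)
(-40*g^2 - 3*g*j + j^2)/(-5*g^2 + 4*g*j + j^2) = (8*g - j)/(g - j)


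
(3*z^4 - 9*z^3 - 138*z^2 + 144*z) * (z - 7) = 3*z^5 - 30*z^4 - 75*z^3 + 1110*z^2 - 1008*z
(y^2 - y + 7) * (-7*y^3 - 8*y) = -7*y^5 + 7*y^4 - 57*y^3 + 8*y^2 - 56*y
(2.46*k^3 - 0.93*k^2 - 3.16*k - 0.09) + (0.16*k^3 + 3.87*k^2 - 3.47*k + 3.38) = 2.62*k^3 + 2.94*k^2 - 6.63*k + 3.29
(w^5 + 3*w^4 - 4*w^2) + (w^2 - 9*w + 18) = w^5 + 3*w^4 - 3*w^2 - 9*w + 18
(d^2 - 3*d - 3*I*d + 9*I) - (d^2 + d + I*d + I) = -4*d - 4*I*d + 8*I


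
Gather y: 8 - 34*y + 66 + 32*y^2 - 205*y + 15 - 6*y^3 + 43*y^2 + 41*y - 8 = -6*y^3 + 75*y^2 - 198*y + 81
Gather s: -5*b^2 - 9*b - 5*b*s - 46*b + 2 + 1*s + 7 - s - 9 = -5*b^2 - 5*b*s - 55*b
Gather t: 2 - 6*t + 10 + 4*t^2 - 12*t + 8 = 4*t^2 - 18*t + 20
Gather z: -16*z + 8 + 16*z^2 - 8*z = 16*z^2 - 24*z + 8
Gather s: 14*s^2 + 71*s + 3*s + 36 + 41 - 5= 14*s^2 + 74*s + 72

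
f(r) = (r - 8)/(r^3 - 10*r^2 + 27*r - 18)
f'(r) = (r - 8)*(-3*r^2 + 20*r - 27)/(r^3 - 10*r^2 + 27*r - 18)^2 + 1/(r^3 - 10*r^2 + 27*r - 18) = (r^3 - 10*r^2 + 27*r - (r - 8)*(3*r^2 - 20*r + 27) - 18)/(r^3 - 10*r^2 + 27*r - 18)^2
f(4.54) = 0.43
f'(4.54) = -0.23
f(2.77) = -3.98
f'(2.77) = -15.52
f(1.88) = -1.51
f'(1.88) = 0.25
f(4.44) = 0.46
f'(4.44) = -0.29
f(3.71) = 0.97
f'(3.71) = -1.53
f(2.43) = -1.91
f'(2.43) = -2.21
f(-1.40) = 0.12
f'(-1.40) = 0.08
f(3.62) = 1.13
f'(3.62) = -2.04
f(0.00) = 0.44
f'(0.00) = 0.61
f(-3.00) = 0.05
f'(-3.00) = 0.02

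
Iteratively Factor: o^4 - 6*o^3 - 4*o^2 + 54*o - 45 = (o - 3)*(o^3 - 3*o^2 - 13*o + 15) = (o - 5)*(o - 3)*(o^2 + 2*o - 3) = (o - 5)*(o - 3)*(o - 1)*(o + 3)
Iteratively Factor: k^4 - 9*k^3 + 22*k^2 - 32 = (k + 1)*(k^3 - 10*k^2 + 32*k - 32) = (k - 2)*(k + 1)*(k^2 - 8*k + 16) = (k - 4)*(k - 2)*(k + 1)*(k - 4)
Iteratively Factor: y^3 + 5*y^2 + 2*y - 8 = (y + 2)*(y^2 + 3*y - 4) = (y - 1)*(y + 2)*(y + 4)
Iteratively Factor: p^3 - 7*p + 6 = (p + 3)*(p^2 - 3*p + 2) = (p - 2)*(p + 3)*(p - 1)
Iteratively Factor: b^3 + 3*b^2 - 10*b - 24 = (b + 4)*(b^2 - b - 6) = (b + 2)*(b + 4)*(b - 3)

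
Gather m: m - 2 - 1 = m - 3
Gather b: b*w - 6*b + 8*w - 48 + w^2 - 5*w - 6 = b*(w - 6) + w^2 + 3*w - 54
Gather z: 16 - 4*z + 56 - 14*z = 72 - 18*z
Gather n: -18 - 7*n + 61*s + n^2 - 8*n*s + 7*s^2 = n^2 + n*(-8*s - 7) + 7*s^2 + 61*s - 18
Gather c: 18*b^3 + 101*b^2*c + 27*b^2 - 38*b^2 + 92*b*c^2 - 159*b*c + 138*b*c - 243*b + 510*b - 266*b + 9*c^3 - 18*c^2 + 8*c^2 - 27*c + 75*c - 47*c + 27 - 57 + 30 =18*b^3 - 11*b^2 + b + 9*c^3 + c^2*(92*b - 10) + c*(101*b^2 - 21*b + 1)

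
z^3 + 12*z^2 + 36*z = z*(z + 6)^2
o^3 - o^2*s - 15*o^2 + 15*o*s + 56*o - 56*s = (o - 8)*(o - 7)*(o - s)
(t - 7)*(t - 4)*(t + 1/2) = t^3 - 21*t^2/2 + 45*t/2 + 14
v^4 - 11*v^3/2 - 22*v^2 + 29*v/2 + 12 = (v - 8)*(v - 1)*(v + 1/2)*(v + 3)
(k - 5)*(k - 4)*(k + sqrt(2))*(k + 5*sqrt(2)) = k^4 - 9*k^3 + 6*sqrt(2)*k^3 - 54*sqrt(2)*k^2 + 30*k^2 - 90*k + 120*sqrt(2)*k + 200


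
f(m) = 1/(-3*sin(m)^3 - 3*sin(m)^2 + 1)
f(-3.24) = 1.03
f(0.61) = -1.82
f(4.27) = 1.31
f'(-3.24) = -0.72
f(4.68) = 1.00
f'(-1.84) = -0.85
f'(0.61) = 17.41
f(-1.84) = 1.11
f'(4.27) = -1.41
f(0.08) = 1.02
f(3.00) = 1.07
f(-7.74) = 1.02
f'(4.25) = -1.47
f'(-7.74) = 0.35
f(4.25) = 1.34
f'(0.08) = 0.56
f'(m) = (9*sin(m)^2*cos(m) + 6*sin(m)*cos(m))/(-3*sin(m)^3 - 3*sin(m)^2 + 1)^2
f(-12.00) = -3.06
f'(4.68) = -0.10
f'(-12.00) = 45.80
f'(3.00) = -1.17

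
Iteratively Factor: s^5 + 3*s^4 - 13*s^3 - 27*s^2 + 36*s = (s + 3)*(s^4 - 13*s^2 + 12*s) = (s + 3)*(s + 4)*(s^3 - 4*s^2 + 3*s) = s*(s + 3)*(s + 4)*(s^2 - 4*s + 3) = s*(s - 3)*(s + 3)*(s + 4)*(s - 1)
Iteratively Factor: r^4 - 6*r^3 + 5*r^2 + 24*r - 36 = (r - 3)*(r^3 - 3*r^2 - 4*r + 12) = (r - 3)*(r - 2)*(r^2 - r - 6) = (r - 3)^2*(r - 2)*(r + 2)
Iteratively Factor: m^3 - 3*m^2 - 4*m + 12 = (m - 2)*(m^2 - m - 6) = (m - 2)*(m + 2)*(m - 3)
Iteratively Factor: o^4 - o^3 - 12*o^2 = (o)*(o^3 - o^2 - 12*o) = o*(o - 4)*(o^2 + 3*o) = o*(o - 4)*(o + 3)*(o)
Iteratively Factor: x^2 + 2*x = (x + 2)*(x)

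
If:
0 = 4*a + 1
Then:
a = -1/4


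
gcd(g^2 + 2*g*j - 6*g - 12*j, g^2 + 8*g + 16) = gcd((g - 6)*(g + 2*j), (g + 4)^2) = 1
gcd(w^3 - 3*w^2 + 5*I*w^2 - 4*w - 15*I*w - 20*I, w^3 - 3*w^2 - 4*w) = w^2 - 3*w - 4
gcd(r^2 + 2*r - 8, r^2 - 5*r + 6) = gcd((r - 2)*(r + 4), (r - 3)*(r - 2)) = r - 2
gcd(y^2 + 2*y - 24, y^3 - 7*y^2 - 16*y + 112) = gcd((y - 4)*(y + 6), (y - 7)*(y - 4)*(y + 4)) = y - 4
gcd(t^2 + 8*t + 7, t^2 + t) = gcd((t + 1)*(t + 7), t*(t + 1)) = t + 1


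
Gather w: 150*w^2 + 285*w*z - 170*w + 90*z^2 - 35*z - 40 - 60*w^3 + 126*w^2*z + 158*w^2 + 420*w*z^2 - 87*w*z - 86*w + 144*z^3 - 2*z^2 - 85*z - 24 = -60*w^3 + w^2*(126*z + 308) + w*(420*z^2 + 198*z - 256) + 144*z^3 + 88*z^2 - 120*z - 64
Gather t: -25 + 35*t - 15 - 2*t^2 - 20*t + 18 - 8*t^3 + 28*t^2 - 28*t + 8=-8*t^3 + 26*t^2 - 13*t - 14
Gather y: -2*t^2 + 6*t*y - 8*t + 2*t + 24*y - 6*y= -2*t^2 - 6*t + y*(6*t + 18)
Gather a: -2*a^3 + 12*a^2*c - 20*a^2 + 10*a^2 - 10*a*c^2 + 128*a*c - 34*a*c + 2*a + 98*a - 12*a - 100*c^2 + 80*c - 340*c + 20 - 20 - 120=-2*a^3 + a^2*(12*c - 10) + a*(-10*c^2 + 94*c + 88) - 100*c^2 - 260*c - 120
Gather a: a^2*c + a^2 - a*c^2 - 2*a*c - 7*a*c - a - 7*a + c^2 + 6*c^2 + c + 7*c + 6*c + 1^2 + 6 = a^2*(c + 1) + a*(-c^2 - 9*c - 8) + 7*c^2 + 14*c + 7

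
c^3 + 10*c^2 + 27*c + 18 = (c + 1)*(c + 3)*(c + 6)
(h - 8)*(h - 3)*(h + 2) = h^3 - 9*h^2 + 2*h + 48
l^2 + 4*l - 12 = (l - 2)*(l + 6)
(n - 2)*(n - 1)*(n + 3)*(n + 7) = n^4 + 7*n^3 - 7*n^2 - 43*n + 42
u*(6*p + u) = 6*p*u + u^2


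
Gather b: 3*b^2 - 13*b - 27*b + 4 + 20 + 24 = 3*b^2 - 40*b + 48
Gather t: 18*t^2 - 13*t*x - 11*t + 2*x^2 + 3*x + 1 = 18*t^2 + t*(-13*x - 11) + 2*x^2 + 3*x + 1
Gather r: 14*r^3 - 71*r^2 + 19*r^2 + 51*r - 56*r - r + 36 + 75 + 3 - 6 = 14*r^3 - 52*r^2 - 6*r + 108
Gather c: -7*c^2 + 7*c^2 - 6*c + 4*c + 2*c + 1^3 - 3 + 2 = 0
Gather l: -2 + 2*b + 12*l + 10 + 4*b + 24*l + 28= 6*b + 36*l + 36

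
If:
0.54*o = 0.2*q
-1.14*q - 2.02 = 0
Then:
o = -0.66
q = -1.77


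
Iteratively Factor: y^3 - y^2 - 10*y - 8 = (y + 2)*(y^2 - 3*y - 4) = (y - 4)*(y + 2)*(y + 1)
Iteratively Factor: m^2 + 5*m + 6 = (m + 3)*(m + 2)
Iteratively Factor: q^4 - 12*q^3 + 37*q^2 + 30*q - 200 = (q - 5)*(q^3 - 7*q^2 + 2*q + 40) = (q - 5)*(q + 2)*(q^2 - 9*q + 20) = (q - 5)*(q - 4)*(q + 2)*(q - 5)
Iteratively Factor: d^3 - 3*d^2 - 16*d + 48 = (d + 4)*(d^2 - 7*d + 12) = (d - 3)*(d + 4)*(d - 4)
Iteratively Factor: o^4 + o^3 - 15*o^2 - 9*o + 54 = (o - 3)*(o^3 + 4*o^2 - 3*o - 18) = (o - 3)*(o - 2)*(o^2 + 6*o + 9) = (o - 3)*(o - 2)*(o + 3)*(o + 3)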